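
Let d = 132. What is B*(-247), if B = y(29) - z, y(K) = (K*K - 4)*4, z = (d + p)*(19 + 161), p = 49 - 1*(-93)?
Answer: 11355084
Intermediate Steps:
p = 142 (p = 49 + 93 = 142)
z = 49320 (z = (132 + 142)*(19 + 161) = 274*180 = 49320)
y(K) = -16 + 4*K**2 (y(K) = (K**2 - 4)*4 = (-4 + K**2)*4 = -16 + 4*K**2)
B = -45972 (B = (-16 + 4*29**2) - 1*49320 = (-16 + 4*841) - 49320 = (-16 + 3364) - 49320 = 3348 - 49320 = -45972)
B*(-247) = -45972*(-247) = 11355084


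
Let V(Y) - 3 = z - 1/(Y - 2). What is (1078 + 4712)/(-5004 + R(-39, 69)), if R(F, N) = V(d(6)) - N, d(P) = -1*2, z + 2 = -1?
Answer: -23160/20291 ≈ -1.1414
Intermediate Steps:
z = -3 (z = -2 - 1 = -3)
d(P) = -2
V(Y) = -1/(-2 + Y) (V(Y) = 3 + (-3 - 1/(Y - 2)) = 3 + (-3 - 1/(-2 + Y)) = -1/(-2 + Y))
R(F, N) = 1/4 - N (R(F, N) = -1/(-2 - 2) - N = -1/(-4) - N = -1*(-1/4) - N = 1/4 - N)
(1078 + 4712)/(-5004 + R(-39, 69)) = (1078 + 4712)/(-5004 + (1/4 - 1*69)) = 5790/(-5004 + (1/4 - 69)) = 5790/(-5004 - 275/4) = 5790/(-20291/4) = 5790*(-4/20291) = -23160/20291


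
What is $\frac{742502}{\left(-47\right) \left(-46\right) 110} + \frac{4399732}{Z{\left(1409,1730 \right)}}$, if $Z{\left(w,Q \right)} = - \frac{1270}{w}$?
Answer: $- \frac{73714906266831}{15101570} \approx -4.8813 \cdot 10^{6}$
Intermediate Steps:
$\frac{742502}{\left(-47\right) \left(-46\right) 110} + \frac{4399732}{Z{\left(1409,1730 \right)}} = \frac{742502}{\left(-47\right) \left(-46\right) 110} + \frac{4399732}{\left(-1270\right) \frac{1}{1409}} = \frac{742502}{2162 \cdot 110} + \frac{4399732}{\left(-1270\right) \frac{1}{1409}} = \frac{742502}{237820} + \frac{4399732}{- \frac{1270}{1409}} = 742502 \cdot \frac{1}{237820} + 4399732 \left(- \frac{1409}{1270}\right) = \frac{371251}{118910} - \frac{3099611194}{635} = - \frac{73714906266831}{15101570}$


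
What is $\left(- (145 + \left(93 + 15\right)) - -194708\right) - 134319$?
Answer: $60136$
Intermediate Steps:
$\left(- (145 + \left(93 + 15\right)) - -194708\right) - 134319 = \left(- (145 + 108) + 194708\right) - 134319 = \left(\left(-1\right) 253 + 194708\right) - 134319 = \left(-253 + 194708\right) - 134319 = 194455 - 134319 = 60136$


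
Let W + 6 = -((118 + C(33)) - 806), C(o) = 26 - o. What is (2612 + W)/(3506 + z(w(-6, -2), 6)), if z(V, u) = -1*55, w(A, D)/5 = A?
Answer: 3301/3451 ≈ 0.95653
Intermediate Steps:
w(A, D) = 5*A
z(V, u) = -55
W = 689 (W = -6 - ((118 + (26 - 1*33)) - 806) = -6 - ((118 + (26 - 33)) - 806) = -6 - ((118 - 7) - 806) = -6 - (111 - 806) = -6 - 1*(-695) = -6 + 695 = 689)
(2612 + W)/(3506 + z(w(-6, -2), 6)) = (2612 + 689)/(3506 - 55) = 3301/3451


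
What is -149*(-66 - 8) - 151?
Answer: 10875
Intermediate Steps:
-149*(-66 - 8) - 151 = -149*(-74) - 151 = 11026 - 151 = 10875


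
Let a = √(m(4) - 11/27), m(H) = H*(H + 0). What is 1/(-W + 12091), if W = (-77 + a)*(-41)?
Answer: 241218/2154333911 - 123*√1263/2154333911 ≈ 0.00010994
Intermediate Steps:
m(H) = H² (m(H) = H*H = H²)
a = √1263/9 (a = √(4² - 11/27) = √(16 - 11*1/27) = √(16 - 11/27) = √(421/27) = √1263/9 ≈ 3.9487)
W = 3157 - 41*√1263/9 (W = (-77 + √1263/9)*(-41) = 3157 - 41*√1263/9 ≈ 2995.1)
1/(-W + 12091) = 1/(-(3157 - 41*√1263/9) + 12091) = 1/((-3157 + 41*√1263/9) + 12091) = 1/(8934 + 41*√1263/9)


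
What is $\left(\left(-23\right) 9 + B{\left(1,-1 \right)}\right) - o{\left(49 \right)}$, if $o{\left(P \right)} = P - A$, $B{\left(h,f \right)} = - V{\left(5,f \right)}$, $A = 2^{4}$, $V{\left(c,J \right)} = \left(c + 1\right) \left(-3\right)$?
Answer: $-222$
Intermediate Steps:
$V{\left(c,J \right)} = -3 - 3 c$ ($V{\left(c,J \right)} = \left(1 + c\right) \left(-3\right) = -3 - 3 c$)
$A = 16$
$B{\left(h,f \right)} = 18$ ($B{\left(h,f \right)} = - (-3 - 15) = \left(-1\right) \left(-18\right) = 18$)
$o{\left(P \right)} = -16 + P$ ($o{\left(P \right)} = P - 16 = -16 + P$)
$\left(\left(-23\right) 9 + B{\left(1,-1 \right)}\right) - o{\left(49 \right)} = \left(\left(-23\right) 9 + 18\right) - \left(-16 + 49\right) = \left(-207 + 18\right) - 33 = -189 - 33 = -222$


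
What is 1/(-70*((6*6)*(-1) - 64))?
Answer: 1/7000 ≈ 0.00014286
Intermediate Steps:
1/(-70*((6*6)*(-1) - 64)) = 1/(-70*(36*(-1) - 64)) = 1/(-70*(-36 - 64)) = 1/(-70*(-100)) = 1/7000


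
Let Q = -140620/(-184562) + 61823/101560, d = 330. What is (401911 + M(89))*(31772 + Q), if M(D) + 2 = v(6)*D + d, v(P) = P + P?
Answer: 120097518284654184381/9372058360 ≈ 1.2814e+10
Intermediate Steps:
v(P) = 2*P
M(D) = 328 + 12*D (M(D) = -2 + ((2*6)*D + 330) = -2 + (12*D + 330) = -2 + (330 + 12*D) = 328 + 12*D)
Q = 12845771863/9372058360 (Q = -140620*(-1/184562) + 61823*(1/101560) = 70310/92281 + 61823/101560 = 12845771863/9372058360 ≈ 1.3706)
(401911 + M(89))*(31772 + Q) = (401911 + (328 + 12*89))*(31772 + 12845771863/9372058360) = (401911 + (328 + 1068))*(297781883985783/9372058360) = (401911 + 1396)*(297781883985783/9372058360) = 403307*(297781883985783/9372058360) = 120097518284654184381/9372058360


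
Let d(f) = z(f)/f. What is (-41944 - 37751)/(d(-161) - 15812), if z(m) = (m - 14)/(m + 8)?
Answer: 280446705/55642453 ≈ 5.0402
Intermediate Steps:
z(m) = (-14 + m)/(8 + m)
d(f) = (-14 + f)/(f*(8 + f)) (d(f) = ((-14 + f)/(8 + f))/f = (-14 + f)/(f*(8 + f)))
(-41944 - 37751)/(d(-161) - 15812) = (-41944 - 37751)/((-14 - 161)/((-161)*(8 - 161)) - 15812) = -79695/(-1/161*(-175)/(-153) - 15812) = -79695/(-1/161*(-1/153)*(-175) - 15812) = -79695/(-25/3519 - 15812) = -79695/(-55642453/3519) = -79695*(-3519/55642453) = 280446705/55642453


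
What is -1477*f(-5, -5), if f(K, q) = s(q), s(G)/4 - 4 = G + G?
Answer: 35448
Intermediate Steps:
s(G) = 16 + 8*G (s(G) = 16 + 4*(G + G) = 16 + 4*(2*G) = 16 + 8*G)
f(K, q) = 16 + 8*q
-1477*f(-5, -5) = -1477*(16 + 8*(-5)) = -1477*(16 - 40) = -1477*(-24) = 35448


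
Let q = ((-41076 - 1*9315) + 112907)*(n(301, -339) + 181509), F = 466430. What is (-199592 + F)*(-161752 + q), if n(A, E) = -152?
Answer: 3025289823321480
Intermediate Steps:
q = 11337714212 (q = ((-41076 - 1*9315) + 112907)*(-152 + 181509) = ((-41076 - 9315) + 112907)*181357 = (-50391 + 112907)*181357 = 62516*181357 = 11337714212)
(-199592 + F)*(-161752 + q) = (-199592 + 466430)*(-161752 + 11337714212) = 266838*11337552460 = 3025289823321480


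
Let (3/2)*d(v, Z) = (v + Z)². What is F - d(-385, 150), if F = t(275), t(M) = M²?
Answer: 116425/3 ≈ 38808.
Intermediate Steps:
d(v, Z) = 2*(Z + v)²/3 (d(v, Z) = 2*(v + Z)²/3 = 2*(Z + v)²/3)
F = 75625 (F = 275² = 75625)
F - d(-385, 150) = 75625 - 2*(150 - 385)²/3 = 75625 - 2*(-235)²/3 = 75625 - 2*55225/3 = 75625 - 1*110450/3 = 75625 - 110450/3 = 116425/3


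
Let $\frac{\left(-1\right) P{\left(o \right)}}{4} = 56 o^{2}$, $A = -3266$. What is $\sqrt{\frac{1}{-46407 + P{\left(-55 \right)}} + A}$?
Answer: $\frac{i \sqrt{1711991921060041}}{724007} \approx 57.149 i$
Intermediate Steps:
$P{\left(o \right)} = - 224 o^{2}$ ($P{\left(o \right)} = - 4 \cdot 56 o^{2} = - 224 o^{2}$)
$\sqrt{\frac{1}{-46407 + P{\left(-55 \right)}} + A} = \sqrt{\frac{1}{-46407 - 224 \left(-55\right)^{2}} - 3266} = \sqrt{\frac{1}{-46407 - 677600} - 3266} = \sqrt{\frac{1}{-724007} - 3266} = \sqrt{- \frac{1}{724007} - 3266} = \sqrt{- \frac{2364606863}{724007}} = \frac{i \sqrt{1711991921060041}}{724007}$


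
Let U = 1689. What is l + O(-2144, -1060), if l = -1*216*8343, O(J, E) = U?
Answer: -1800399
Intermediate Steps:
O(J, E) = 1689
l = -1802088 (l = -216*8343 = -1802088)
l + O(-2144, -1060) = -1802088 + 1689 = -1800399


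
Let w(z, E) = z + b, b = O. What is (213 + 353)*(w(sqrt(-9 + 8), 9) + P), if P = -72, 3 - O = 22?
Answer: -51506 + 566*I ≈ -51506.0 + 566.0*I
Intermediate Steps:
O = -19 (O = 3 - 1*22 = 3 - 22 = -19)
b = -19
w(z, E) = -19 + z (w(z, E) = z - 19 = -19 + z)
(213 + 353)*(w(sqrt(-9 + 8), 9) + P) = (213 + 353)*((-19 + sqrt(-9 + 8)) - 72) = 566*((-19 + sqrt(-1)) - 72) = 566*((-19 + I) - 72) = 566*(-91 + I) = -51506 + 566*I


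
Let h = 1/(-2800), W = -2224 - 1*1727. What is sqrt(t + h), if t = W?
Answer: I*sqrt(77439607)/140 ≈ 62.857*I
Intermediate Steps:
W = -3951 (W = -2224 - 1727 = -3951)
h = -1/2800 ≈ -0.00035714
t = -3951
sqrt(t + h) = sqrt(-3951 - 1/2800) = sqrt(-11062801/2800) = I*sqrt(77439607)/140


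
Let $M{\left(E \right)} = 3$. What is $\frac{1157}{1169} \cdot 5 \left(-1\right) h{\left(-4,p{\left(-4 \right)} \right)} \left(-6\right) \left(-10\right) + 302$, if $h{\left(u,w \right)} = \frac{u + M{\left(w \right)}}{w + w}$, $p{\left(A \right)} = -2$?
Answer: $\frac{266263}{1169} \approx 227.77$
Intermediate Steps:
$h{\left(u,w \right)} = \frac{3 + u}{2 w}$ ($h{\left(u,w \right)} = \frac{u + 3}{w + w} = \frac{3 + u}{2 w}$)
$\frac{1157}{1169} \cdot 5 \left(-1\right) h{\left(-4,p{\left(-4 \right)} \right)} \left(-6\right) \left(-10\right) + 302 = \frac{1157}{1169} \cdot 5 \left(-1\right) \frac{3 - 4}{2 \left(-2\right)} \left(-6\right) \left(-10\right) + 302 = 1157 \cdot \frac{1}{1169} - 5 \cdot \frac{1}{2} \left(- \frac{1}{2}\right) \left(-1\right) \left(-6\right) \left(-10\right) + 302 = \frac{1157 \left(-5\right) \frac{1}{4} \left(-6\right) \left(-10\right)}{1169} + 302 = \frac{1157 \left(- \frac{5}{4}\right) \left(-6\right) \left(-10\right)}{1169} + 302 = \frac{1157 \cdot \frac{15}{2} \left(-10\right)}{1169} + 302 = \frac{1157}{1169} \left(-75\right) + 302 = - \frac{86775}{1169} + 302 = \frac{266263}{1169}$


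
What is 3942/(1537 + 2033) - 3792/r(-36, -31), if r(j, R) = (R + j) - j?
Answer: 2276607/18445 ≈ 123.43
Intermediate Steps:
r(j, R) = R
3942/(1537 + 2033) - 3792/r(-36, -31) = 3942/(1537 + 2033) - 3792/(-31) = 3942/3570 - 3792*(-1/31) = 3942*(1/3570) + 3792/31 = 657/595 + 3792/31 = 2276607/18445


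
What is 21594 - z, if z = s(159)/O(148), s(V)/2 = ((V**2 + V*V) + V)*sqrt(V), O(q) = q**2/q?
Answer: 21594 - 50721*sqrt(159)/74 ≈ 12951.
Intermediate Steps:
O(q) = q
s(V) = 2*sqrt(V)*(V + 2*V**2) (s(V) = 2*(((V**2 + V*V) + V)*sqrt(V)) = 2*(((V**2 + V**2) + V)*sqrt(V)) = 2*((2*V**2 + V)*sqrt(V)) = 2*((V + 2*V**2)*sqrt(V)) = 2*(sqrt(V)*(V + 2*V**2)) = 2*sqrt(V)*(V + 2*V**2))
z = 50721*sqrt(159)/74 (z = (159**(3/2)*(2 + 4*159))/148 = ((159*sqrt(159))*(2 + 636))*(1/148) = ((159*sqrt(159))*638)*(1/148) = (101442*sqrt(159))*(1/148) = 50721*sqrt(159)/74 ≈ 8642.8)
21594 - z = 21594 - 50721*sqrt(159)/74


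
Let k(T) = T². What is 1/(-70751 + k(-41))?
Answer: -1/69070 ≈ -1.4478e-5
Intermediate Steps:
1/(-70751 + k(-41)) = 1/(-70751 + (-41)²) = 1/(-70751 + 1681) = 1/(-69070) = -1/69070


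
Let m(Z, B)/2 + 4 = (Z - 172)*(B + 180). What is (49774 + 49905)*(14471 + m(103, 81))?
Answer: -2148580845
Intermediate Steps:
m(Z, B) = -8 + 2*(-172 + Z)*(180 + B) (m(Z, B) = -8 + 2*((Z - 172)*(B + 180)) = -8 + 2*((-172 + Z)*(180 + B)) = -8 + 2*(-172 + Z)*(180 + B))
(49774 + 49905)*(14471 + m(103, 81)) = (49774 + 49905)*(14471 + (-61928 - 344*81 + 360*103 + 2*81*103)) = 99679*(14471 + (-61928 - 27864 + 37080 + 16686)) = 99679*(14471 - 36026) = 99679*(-21555) = -2148580845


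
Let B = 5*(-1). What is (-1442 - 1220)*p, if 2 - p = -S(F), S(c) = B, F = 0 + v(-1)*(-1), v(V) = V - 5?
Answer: 7986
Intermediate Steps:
v(V) = -5 + V
F = 6 (F = 0 + (-5 - 1)*(-1) = 0 - 6*(-1) = 0 + 6 = 6)
B = -5
S(c) = -5
p = -3 (p = 2 - (-1)*(-5) = 2 - 1*5 = 2 - 5 = -3)
(-1442 - 1220)*p = (-1442 - 1220)*(-3) = -2662*(-3) = 7986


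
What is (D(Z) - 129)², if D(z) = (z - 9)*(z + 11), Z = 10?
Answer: 11664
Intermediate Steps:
D(z) = (-9 + z)*(11 + z)
(D(Z) - 129)² = ((-99 + 10² + 2*10) - 129)² = ((-99 + 100 + 20) - 129)² = (21 - 129)² = (-108)² = 11664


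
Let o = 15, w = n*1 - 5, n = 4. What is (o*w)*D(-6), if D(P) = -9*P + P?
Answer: -720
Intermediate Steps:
D(P) = -8*P
w = -1 (w = 4*1 - 5 = 4 - 5 = -1)
(o*w)*D(-6) = (15*(-1))*(-8*(-6)) = -15*48 = -720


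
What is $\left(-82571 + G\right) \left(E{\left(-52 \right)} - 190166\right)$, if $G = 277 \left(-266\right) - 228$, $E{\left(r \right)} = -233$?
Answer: $29793825919$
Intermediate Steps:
$G = -73910$ ($G = -73682 - 228 = -73910$)
$\left(-82571 + G\right) \left(E{\left(-52 \right)} - 190166\right) = \left(-82571 - 73910\right) \left(-233 - 190166\right) = \left(-156481\right) \left(-190399\right) = 29793825919$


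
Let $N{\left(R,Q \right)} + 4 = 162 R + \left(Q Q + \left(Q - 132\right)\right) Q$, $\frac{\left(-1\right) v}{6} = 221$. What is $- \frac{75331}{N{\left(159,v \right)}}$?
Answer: $\frac{75331}{2329514914} \approx 3.2338 \cdot 10^{-5}$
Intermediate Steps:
$v = -1326$ ($v = \left(-6\right) 221 = -1326$)
$N{\left(R,Q \right)} = -4 + 162 R + Q \left(-132 + Q + Q^{2}\right)$ ($N{\left(R,Q \right)} = -4 + \left(162 R + \left(Q Q + \left(Q - 132\right)\right) Q\right) = -4 + \left(162 R + \left(Q^{2} + \left(Q - 132\right)\right) Q\right) = -4 + \left(162 R + \left(Q^{2} + \left(-132 + Q\right)\right) Q\right) = -4 + \left(162 R + \left(-132 + Q + Q^{2}\right) Q\right) = -4 + \left(162 R + Q \left(-132 + Q + Q^{2}\right)\right) = -4 + 162 R + Q \left(-132 + Q + Q^{2}\right)$)
$- \frac{75331}{N{\left(159,v \right)}} = - \frac{75331}{-4 + \left(-1326\right)^{2} + \left(-1326\right)^{3} - -175032 + 162 \cdot 159} = - \frac{75331}{-4 + 1758276 - 2331473976 + 175032 + 25758} = - \frac{75331}{-2329514914} = \left(-75331\right) \left(- \frac{1}{2329514914}\right) = \frac{75331}{2329514914}$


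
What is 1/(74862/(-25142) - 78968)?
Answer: -12571/992744159 ≈ -1.2663e-5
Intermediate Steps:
1/(74862/(-25142) - 78968) = 1/(74862*(-1/25142) - 78968) = 1/(-37431/12571 - 78968) = 1/(-992744159/12571) = -12571/992744159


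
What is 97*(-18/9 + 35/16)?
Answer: 291/16 ≈ 18.188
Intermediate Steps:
97*(-18/9 + 35/16) = 97*(-18*⅑ + 35*(1/16)) = 97*(-2 + 35/16) = 97*(3/16) = 291/16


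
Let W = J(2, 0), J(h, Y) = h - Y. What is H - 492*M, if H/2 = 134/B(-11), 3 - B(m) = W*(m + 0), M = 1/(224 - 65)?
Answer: 10104/1325 ≈ 7.6257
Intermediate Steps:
M = 1/159 ≈ 0.0062893
W = 2 (W = 2 - 1*0 = 2 + 0 = 2)
B(m) = 3 - 2*m (B(m) = 3 - 2*(m + 0) = 3 - 2*m)
H = 268/25 (H = 2*(134/(3 - 2*(-11))) = 2*(134/(3 + 22)) = 2*(134/25) = 268/25 ≈ 10.720)
H - 492*M = 268/25 - 492*1/159 = 268/25 - 164/53 = 10104/1325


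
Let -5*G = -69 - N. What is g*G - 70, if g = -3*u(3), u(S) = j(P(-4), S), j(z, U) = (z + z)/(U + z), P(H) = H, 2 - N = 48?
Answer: -902/5 ≈ -180.40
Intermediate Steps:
N = -46 (N = 2 - 1*48 = 2 - 48 = -46)
j(z, U) = 2*z/(U + z) (j(z, U) = (2*z)/(U + z) = 2*z/(U + z))
G = 23/5 (G = -(-69 - 1*(-46))/5 = -(-69 + 46)/5 = -1/5*(-23) = 23/5 ≈ 4.6000)
u(S) = -8/(-4 + S) (u(S) = 2*(-4)/(S - 4) = 2*(-4)/(-4 + S) = -8/(-4 + S))
g = -24 (g = -(-24)/(-4 + 3) = -(-24)/(-1) = -(-24)*(-1) = -3*8 = -24)
g*G - 70 = -24*23/5 - 70 = -552/5 - 70 = -902/5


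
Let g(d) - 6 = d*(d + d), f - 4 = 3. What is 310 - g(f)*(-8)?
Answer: 1142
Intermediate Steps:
f = 7 (f = 4 + 3 = 7)
g(d) = 6 + 2*d**2 (g(d) = 6 + d*(d + d) = 6 + d*(2*d) = 6 + 2*d**2)
310 - g(f)*(-8) = 310 - (6 + 2*7**2)*(-8) = 310 - (6 + 2*49)*(-8) = 310 - (6 + 98)*(-8) = 310 - 104*(-8) = 310 - 1*(-832) = 310 + 832 = 1142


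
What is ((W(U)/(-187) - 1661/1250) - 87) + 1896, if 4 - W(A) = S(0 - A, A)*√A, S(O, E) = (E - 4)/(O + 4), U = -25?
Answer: 422538143/233750 - 5*I/187 ≈ 1807.7 - 0.026738*I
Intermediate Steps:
S(O, E) = (-4 + E)/(4 + O)
W(A) = 4 - √A*(-4 + A)/(4 - A) (W(A) = 4 - (-4 + A)/(4 + (0 - A))*√A = 4 - (-4 + A)/(4 - A)*√A = 4 - √A*(-4 + A)/(4 - A))
((W(U)/(-187) - 1661/1250) - 87) + 1896 = (((4 + √(-25))/(-187) - 1661/1250) - 87) + 1896 = (((4 + 5*I)*(-1/187) - 1661*1/1250) - 87) + 1896 = (((-4/187 - 5*I/187) - 1661/1250) - 87) + 1896 = ((-315607/233750 - 5*I/187) - 87) + 1896 = (-20651857/233750 - 5*I/187) + 1896 = 422538143/233750 - 5*I/187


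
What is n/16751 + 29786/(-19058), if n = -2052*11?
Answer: -464561231/159620279 ≈ -2.9104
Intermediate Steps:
n = -22572
n/16751 + 29786/(-19058) = -22572/16751 + 29786/(-19058) = -22572*1/16751 + 29786*(-1/19058) = -22572/16751 - 14893/9529 = -464561231/159620279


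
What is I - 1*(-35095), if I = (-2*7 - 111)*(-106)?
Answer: 48345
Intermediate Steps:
I = 13250 (I = (-14 - 111)*(-106) = -125*(-106) = 13250)
I - 1*(-35095) = 13250 - 1*(-35095) = 13250 + 35095 = 48345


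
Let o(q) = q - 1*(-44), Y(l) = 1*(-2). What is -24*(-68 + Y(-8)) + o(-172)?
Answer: 1552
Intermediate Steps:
Y(l) = -2
o(q) = 44 + q (o(q) = q + 44 = 44 + q)
-24*(-68 + Y(-8)) + o(-172) = -24*(-68 - 2) + (44 - 172) = -24*(-70) - 128 = 1680 - 128 = 1552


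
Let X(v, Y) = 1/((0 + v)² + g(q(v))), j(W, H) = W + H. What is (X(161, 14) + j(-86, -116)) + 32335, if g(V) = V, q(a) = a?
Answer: 838092907/26082 ≈ 32133.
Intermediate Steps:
j(W, H) = H + W
X(v, Y) = 1/(v + v²) (X(v, Y) = 1/((0 + v)² + v) = 1/(v² + v) = 1/(v + v²))
(X(161, 14) + j(-86, -116)) + 32335 = (1/(161*(1 + 161)) + (-116 - 86)) + 32335 = ((1/161)/162 - 202) + 32335 = ((1/161)*(1/162) - 202) + 32335 = (1/26082 - 202) + 32335 = -5268563/26082 + 32335 = 838092907/26082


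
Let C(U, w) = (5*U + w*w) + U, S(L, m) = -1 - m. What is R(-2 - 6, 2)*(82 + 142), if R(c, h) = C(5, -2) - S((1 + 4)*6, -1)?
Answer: 7616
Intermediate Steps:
C(U, w) = w² + 6*U (C(U, w) = (5*U + w²) + U = (w² + 5*U) + U = w² + 6*U)
R(c, h) = 34 (R(c, h) = ((-2)² + 6*5) - (-1 - 1*(-1)) = (4 + 30) - (-1 + 1) = 34 - 1*0 = 34 + 0 = 34)
R(-2 - 6, 2)*(82 + 142) = 34*(82 + 142) = 34*224 = 7616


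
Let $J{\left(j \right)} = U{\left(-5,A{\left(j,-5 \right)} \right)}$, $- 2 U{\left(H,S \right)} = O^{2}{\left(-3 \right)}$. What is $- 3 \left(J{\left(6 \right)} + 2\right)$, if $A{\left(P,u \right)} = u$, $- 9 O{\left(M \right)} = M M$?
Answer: $- \frac{9}{2} \approx -4.5$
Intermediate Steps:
$O{\left(M \right)} = - \frac{M^{2}}{9}$ ($O{\left(M \right)} = - \frac{M M}{9} = - \frac{M^{2}}{9}$)
$U{\left(H,S \right)} = - \frac{1}{2}$ ($U{\left(H,S \right)} = - \frac{\left(- \frac{\left(-3\right)^{2}}{9}\right)^{2}}{2} = - \frac{\left(\left(- \frac{1}{9}\right) 9\right)^{2}}{2} = - \frac{\left(-1\right)^{2}}{2} = \left(- \frac{1}{2}\right) 1 = - \frac{1}{2}$)
$J{\left(j \right)} = - \frac{1}{2}$
$- 3 \left(J{\left(6 \right)} + 2\right) = - 3 \left(- \frac{1}{2} + 2\right) = \left(-3\right) \frac{3}{2} = - \frac{9}{2}$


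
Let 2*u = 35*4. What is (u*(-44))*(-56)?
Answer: 172480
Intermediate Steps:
u = 70 (u = (35*4)/2 = (½)*140 = 70)
(u*(-44))*(-56) = (70*(-44))*(-56) = -3080*(-56) = 172480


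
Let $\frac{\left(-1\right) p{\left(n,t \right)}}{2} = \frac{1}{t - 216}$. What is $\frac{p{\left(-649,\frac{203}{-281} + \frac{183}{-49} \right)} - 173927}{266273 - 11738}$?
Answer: $- \frac{17598361962}{25754479153} \approx -0.68331$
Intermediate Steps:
$p{\left(n,t \right)} = - \frac{2}{-216 + t}$ ($p{\left(n,t \right)} = - \frac{2}{t - 216} = - \frac{2}{-216 + t}$)
$\frac{p{\left(-649,\frac{203}{-281} + \frac{183}{-49} \right)} - 173927}{266273 - 11738} = \frac{- \frac{2}{-216 + \left(\frac{203}{-281} + \frac{183}{-49}\right)} - 173927}{266273 - 11738} = \frac{- \frac{2}{-216 + \left(203 \left(- \frac{1}{281}\right) + 183 \left(- \frac{1}{49}\right)\right)} - 173927}{266273 - 11738} = \frac{- \frac{2}{-216 - \frac{61370}{13769}} - 173927}{254535} = \left(- \frac{2}{-216 - \frac{61370}{13769}} - 173927\right) \frac{1}{254535} = \left(- \frac{2}{- \frac{3035474}{13769}} - 173927\right) \frac{1}{254535} = \left(\left(-2\right) \left(- \frac{13769}{3035474}\right) - 173927\right) \frac{1}{254535} = \left(\frac{13769}{1517737} - 173927\right) \frac{1}{254535} = \left(- \frac{263975429430}{1517737}\right) \frac{1}{254535} = - \frac{17598361962}{25754479153}$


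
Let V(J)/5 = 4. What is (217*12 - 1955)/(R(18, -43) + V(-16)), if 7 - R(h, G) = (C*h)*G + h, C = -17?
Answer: -649/13149 ≈ -0.049357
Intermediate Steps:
R(h, G) = 7 - h + 17*G*h (R(h, G) = 7 - ((-17*h)*G + h) = 7 - (-17*G*h + h) = 7 - (h - 17*G*h) = 7 + (-h + 17*G*h) = 7 - h + 17*G*h)
V(J) = 20 (V(J) = 5*4 = 20)
(217*12 - 1955)/(R(18, -43) + V(-16)) = (217*12 - 1955)/((7 - 1*18 + 17*(-43)*18) + 20) = (2604 - 1955)/((7 - 18 - 13158) + 20) = 649/(-13169 + 20) = 649/(-13149) = 649*(-1/13149) = -649/13149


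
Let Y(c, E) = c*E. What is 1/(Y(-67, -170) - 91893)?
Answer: -1/80503 ≈ -1.2422e-5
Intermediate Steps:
Y(c, E) = E*c
1/(Y(-67, -170) - 91893) = 1/(-170*(-67) - 91893) = 1/(11390 - 91893) = 1/(-80503) = -1/80503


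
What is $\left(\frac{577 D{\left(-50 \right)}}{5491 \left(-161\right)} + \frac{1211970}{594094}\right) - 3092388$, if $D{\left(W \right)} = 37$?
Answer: $- \frac{812075085594125204}{262604697397} \approx -3.0924 \cdot 10^{6}$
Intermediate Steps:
$\left(\frac{577 D{\left(-50 \right)}}{5491 \left(-161\right)} + \frac{1211970}{594094}\right) - 3092388 = \left(\frac{577 \cdot 37}{5491 \left(-161\right)} + \frac{1211970}{594094}\right) - 3092388 = \left(\frac{21349}{-884051} + 1211970 \cdot \frac{1}{594094}\right) - 3092388 = \left(21349 \left(- \frac{1}{884051}\right) + \frac{605985}{297047}\right) - 3092388 = \left(- \frac{21349}{884051} + \frac{605985}{297047}\right) - 3092388 = \frac{529379988832}{262604697397} - 3092388 = - \frac{812075085594125204}{262604697397}$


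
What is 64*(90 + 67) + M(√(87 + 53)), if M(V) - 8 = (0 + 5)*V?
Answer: 10056 + 10*√35 ≈ 10115.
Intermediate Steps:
M(V) = 8 + 5*V (M(V) = 8 + (0 + 5)*V = 8 + 5*V)
64*(90 + 67) + M(√(87 + 53)) = 64*(90 + 67) + (8 + 5*√(87 + 53)) = 64*157 + (8 + 5*√140) = 10048 + (8 + 5*(2*√35)) = 10048 + (8 + 10*√35) = 10056 + 10*√35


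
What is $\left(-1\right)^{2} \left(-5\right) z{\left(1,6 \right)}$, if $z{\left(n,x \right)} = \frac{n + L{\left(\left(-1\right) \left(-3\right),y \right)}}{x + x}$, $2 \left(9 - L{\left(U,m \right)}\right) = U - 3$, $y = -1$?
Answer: $- \frac{25}{6} \approx -4.1667$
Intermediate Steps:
$L{\left(U,m \right)} = \frac{21}{2} - \frac{U}{2}$ ($L{\left(U,m \right)} = 9 - \frac{U - 3}{2} = 9 - \frac{-3 + U}{2} = 9 - \left(- \frac{3}{2} + \frac{U}{2}\right) = \frac{21}{2} - \frac{U}{2}$)
$z{\left(n,x \right)} = \frac{9 + n}{2 x}$ ($z{\left(n,x \right)} = \frac{n + \left(\frac{21}{2} - \frac{\left(-1\right) \left(-3\right)}{2}\right)}{x + x} = \frac{n + \left(\frac{21}{2} - \frac{3}{2}\right)}{2 x} = \left(n + \left(\frac{21}{2} - \frac{3}{2}\right)\right) \frac{1}{2 x} = \left(n + 9\right) \frac{1}{2 x} = \left(9 + n\right) \frac{1}{2 x} = \frac{9 + n}{2 x}$)
$\left(-1\right)^{2} \left(-5\right) z{\left(1,6 \right)} = \left(-1\right)^{2} \left(-5\right) \frac{9 + 1}{2 \cdot 6} = 1 \left(-5\right) \frac{1}{2} \cdot \frac{1}{6} \cdot 10 = \left(-5\right) \frac{5}{6} = - \frac{25}{6}$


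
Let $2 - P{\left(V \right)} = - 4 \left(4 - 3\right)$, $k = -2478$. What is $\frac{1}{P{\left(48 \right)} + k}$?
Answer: $- \frac{1}{2472} \approx -0.00040453$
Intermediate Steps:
$P{\left(V \right)} = 6$ ($P{\left(V \right)} = 2 - - 4 \left(4 - 3\right) = 2 - \left(-4\right) 1 = 2 - -4 = 2 + 4 = 6$)
$\frac{1}{P{\left(48 \right)} + k} = \frac{1}{6 - 2478} = \frac{1}{-2472} = - \frac{1}{2472}$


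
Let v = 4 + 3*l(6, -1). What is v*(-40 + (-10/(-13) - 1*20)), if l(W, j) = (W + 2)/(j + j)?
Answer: 6160/13 ≈ 473.85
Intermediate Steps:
l(W, j) = (2 + W)/(2*j) (l(W, j) = (2 + W)/((2*j)) = (2 + W)*(1/(2*j)) = (2 + W)/(2*j))
v = -8 (v = 4 + 3*((1/2)*(2 + 6)/(-1)) = 4 + 3*((1/2)*(-1)*8) = 4 + 3*(-4) = 4 - 12 = -8)
v*(-40 + (-10/(-13) - 1*20)) = -8*(-40 + (-10/(-13) - 1*20)) = -8*(-40 + (-10*(-1/13) - 20)) = -8*(-40 + (10/13 - 20)) = -8*(-40 - 250/13) = -8*(-770/13) = 6160/13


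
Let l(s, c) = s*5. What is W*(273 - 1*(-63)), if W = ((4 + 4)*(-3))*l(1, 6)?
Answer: -40320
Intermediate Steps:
l(s, c) = 5*s
W = -120 (W = ((4 + 4)*(-3))*(5*1) = (8*(-3))*5 = -24*5 = -120)
W*(273 - 1*(-63)) = -120*(273 - 1*(-63)) = -120*(273 + 63) = -120*336 = -40320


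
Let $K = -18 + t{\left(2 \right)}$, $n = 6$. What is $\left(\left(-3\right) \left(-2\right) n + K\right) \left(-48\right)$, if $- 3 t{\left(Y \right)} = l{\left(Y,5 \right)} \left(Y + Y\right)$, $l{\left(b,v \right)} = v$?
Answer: $-544$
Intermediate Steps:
$t{\left(Y \right)} = - \frac{10 Y}{3}$ ($t{\left(Y \right)} = - \frac{5 \left(Y + Y\right)}{3} = - \frac{5 \cdot 2 Y}{3} = - \frac{10 Y}{3}$)
$K = - \frac{74}{3}$ ($K = -18 - \frac{20}{3} = - \frac{74}{3} \approx -24.667$)
$\left(\left(-3\right) \left(-2\right) n + K\right) \left(-48\right) = \left(\left(-3\right) \left(-2\right) 6 - \frac{74}{3}\right) \left(-48\right) = \left(6 \cdot 6 - \frac{74}{3}\right) \left(-48\right) = \left(36 - \frac{74}{3}\right) \left(-48\right) = \frac{34}{3} \left(-48\right) = -544$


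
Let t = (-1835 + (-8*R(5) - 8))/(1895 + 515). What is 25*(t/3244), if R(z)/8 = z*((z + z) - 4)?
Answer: -18815/1563608 ≈ -0.012033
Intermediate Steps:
R(z) = 8*z*(-4 + 2*z) (R(z) = 8*(z*((z + z) - 4)) = 8*(z*(2*z - 4)) = 8*(z*(-4 + 2*z)) = 8*z*(-4 + 2*z))
t = -3763/2410 (t = (-1835 + (-128*5*(-2 + 5) - 8))/(1895 + 515) = (-1835 + (-128*5*3 - 8))/2410 = (-1835 + (-8*240 - 8))*(1/2410) = (-1835 + (-1920 - 8))*(1/2410) = (-1835 - 1928)*(1/2410) = -3763*1/2410 = -3763/2410 ≈ -1.5614)
25*(t/3244) = 25*(-3763/2410/3244) = 25*(-3763/2410*1/3244) = 25*(-3763/7818040) = -18815/1563608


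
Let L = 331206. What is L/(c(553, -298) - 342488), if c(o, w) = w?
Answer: -55201/57131 ≈ -0.96622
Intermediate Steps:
L/(c(553, -298) - 342488) = 331206/(-298 - 342488) = 331206/(-342786) = 331206*(-1/342786) = -55201/57131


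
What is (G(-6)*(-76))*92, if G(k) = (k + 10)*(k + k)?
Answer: 335616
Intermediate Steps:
G(k) = 2*k*(10 + k) (G(k) = (10 + k)*(2*k) = 2*k*(10 + k))
(G(-6)*(-76))*92 = ((2*(-6)*(10 - 6))*(-76))*92 = ((2*(-6)*4)*(-76))*92 = -48*(-76)*92 = 3648*92 = 335616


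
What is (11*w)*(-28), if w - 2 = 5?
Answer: -2156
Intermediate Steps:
w = 7 (w = 2 + 5 = 7)
(11*w)*(-28) = (11*7)*(-28) = 77*(-28) = -2156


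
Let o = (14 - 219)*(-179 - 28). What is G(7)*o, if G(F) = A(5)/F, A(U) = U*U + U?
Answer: 1273050/7 ≈ 1.8186e+5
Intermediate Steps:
A(U) = U + U**2 (A(U) = U**2 + U = U + U**2)
G(F) = 30/F (G(F) = (5*(1 + 5))/F = (5*6)/F = 30/F)
o = 42435 (o = -205*(-207) = 42435)
G(7)*o = (30/7)*42435 = 1273050/7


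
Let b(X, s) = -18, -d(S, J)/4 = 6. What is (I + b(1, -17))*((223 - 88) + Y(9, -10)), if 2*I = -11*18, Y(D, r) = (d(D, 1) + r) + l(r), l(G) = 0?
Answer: -11817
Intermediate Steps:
d(S, J) = -24 (d(S, J) = -4*6 = -24)
Y(D, r) = -24 + r (Y(D, r) = (-24 + r) + 0 = -24 + r)
I = -99 (I = (-11*18)/2 = (-1*198)/2 = (½)*(-198) = -99)
(I + b(1, -17))*((223 - 88) + Y(9, -10)) = (-99 - 18)*((223 - 88) + (-24 - 10)) = -117*(135 - 34) = -117*101 = -11817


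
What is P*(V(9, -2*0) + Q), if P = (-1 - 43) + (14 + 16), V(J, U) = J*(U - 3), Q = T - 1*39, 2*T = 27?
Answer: 735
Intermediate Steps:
T = 27/2 (T = (½)*27 = 27/2 ≈ 13.500)
Q = -51/2 (Q = 27/2 - 1*39 = 27/2 - 39 = -51/2 ≈ -25.500)
V(J, U) = J*(-3 + U)
P = -14 (P = -44 + 30 = -14)
P*(V(9, -2*0) + Q) = -14*(9*(-3 - 2*0) - 51/2) = -14*(9*(-3 + 0) - 51/2) = -14*(9*(-3) - 51/2) = -14*(-27 - 51/2) = -14*(-105/2) = 735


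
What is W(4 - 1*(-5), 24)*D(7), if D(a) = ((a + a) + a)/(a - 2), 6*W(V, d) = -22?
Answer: -77/5 ≈ -15.400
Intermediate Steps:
W(V, d) = -11/3 (W(V, d) = (1/6)*(-22) = -11/3)
D(a) = 3*a/(-2 + a) (D(a) = (2*a + a)/(-2 + a) = (3*a)/(-2 + a) = 3*a/(-2 + a))
W(4 - 1*(-5), 24)*D(7) = -11*7/(-2 + 7) = -11*7/5 = -11/3*21/5 = -77/5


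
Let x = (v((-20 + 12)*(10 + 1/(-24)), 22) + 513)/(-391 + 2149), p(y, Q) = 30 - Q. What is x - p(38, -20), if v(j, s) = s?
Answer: -87365/1758 ≈ -49.696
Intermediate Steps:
x = 535/1758 (x = (22 + 513)/(-391 + 2149) = 535/1758 ≈ 0.30432)
x - p(38, -20) = 535/1758 - (30 - 1*(-20)) = 535/1758 - (30 + 20) = 535/1758 - 1*50 = 535/1758 - 50 = -87365/1758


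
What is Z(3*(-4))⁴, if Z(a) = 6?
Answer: 1296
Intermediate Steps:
Z(3*(-4))⁴ = 6⁴ = 1296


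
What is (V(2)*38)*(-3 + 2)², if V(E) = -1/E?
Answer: -19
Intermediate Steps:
(V(2)*38)*(-3 + 2)² = (-1/2*38)*(-3 + 2)² = (-1*½*38)*(-1)² = -½*38*1 = -19*1 = -19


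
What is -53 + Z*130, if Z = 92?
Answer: 11907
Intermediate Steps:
-53 + Z*130 = -53 + 92*130 = -53 + 11960 = 11907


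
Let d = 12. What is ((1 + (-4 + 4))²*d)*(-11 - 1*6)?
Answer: -204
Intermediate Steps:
((1 + (-4 + 4))²*d)*(-11 - 1*6) = ((1 + (-4 + 4))²*12)*(-11 - 1*6) = ((1 + 0)²*12)*(-11 - 6) = (1²*12)*(-17) = (1*12)*(-17) = 12*(-17) = -204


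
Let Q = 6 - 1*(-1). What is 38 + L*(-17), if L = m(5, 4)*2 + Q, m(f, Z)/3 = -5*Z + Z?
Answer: 1551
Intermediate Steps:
m(f, Z) = -12*Z (m(f, Z) = 3*(-5*Z + Z) = 3*(-4*Z) = -12*Z)
Q = 7 (Q = 6 + 1 = 7)
L = -89 (L = -12*4*2 + 7 = -48*2 + 7 = -96 + 7 = -89)
38 + L*(-17) = 38 - 89*(-17) = 38 + 1513 = 1551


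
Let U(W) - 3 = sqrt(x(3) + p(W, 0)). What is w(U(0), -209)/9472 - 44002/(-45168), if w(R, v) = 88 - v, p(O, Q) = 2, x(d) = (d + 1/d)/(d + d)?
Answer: 26887615/26739456 ≈ 1.0055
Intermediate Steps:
x(d) = (d + 1/d)/(2*d) (x(d) = (d + 1/d)/((2*d)) = (d + 1/d)*(1/(2*d)) = (d + 1/d)/(2*d))
U(W) = 3 + sqrt(23)/3 (U(W) = 3 + sqrt((1/2)*(1 + 3**2)/3**2 + 2) = 3 + sqrt((1/2)*(1/9)*(1 + 9) + 2) = 3 + sqrt((1/2)*(1/9)*10 + 2) = 3 + sqrt(5/9 + 2) = 3 + sqrt(23/9) = 3 + sqrt(23)/3)
w(U(0), -209)/9472 - 44002/(-45168) = (88 - 1*(-209))/9472 - 44002/(-45168) = (88 + 209)*(1/9472) - 44002*(-1/45168) = 297*(1/9472) + 22001/22584 = 297/9472 + 22001/22584 = 26887615/26739456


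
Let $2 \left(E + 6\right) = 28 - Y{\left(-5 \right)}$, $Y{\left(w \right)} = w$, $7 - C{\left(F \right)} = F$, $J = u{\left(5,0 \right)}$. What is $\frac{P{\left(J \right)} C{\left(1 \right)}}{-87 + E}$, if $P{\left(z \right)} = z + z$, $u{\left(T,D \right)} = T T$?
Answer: $- \frac{200}{51} \approx -3.9216$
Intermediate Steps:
$u{\left(T,D \right)} = T^{2}$
$J = 25$ ($J = 5^{2} = 25$)
$C{\left(F \right)} = 7 - F$
$P{\left(z \right)} = 2 z$
$E = \frac{21}{2}$ ($E = -6 + \frac{28 - -5}{2} = -6 + \frac{28 + 5}{2} = -6 + \frac{1}{2} \cdot 33 = -6 + \frac{33}{2} = \frac{21}{2} \approx 10.5$)
$\frac{P{\left(J \right)} C{\left(1 \right)}}{-87 + E} = \frac{2 \cdot 25 \left(7 - 1\right)}{-87 + \frac{21}{2}} = \frac{50 \left(7 - 1\right)}{- \frac{153}{2}} = 50 \cdot 6 \left(- \frac{2}{153}\right) = 300 \left(- \frac{2}{153}\right) = - \frac{200}{51}$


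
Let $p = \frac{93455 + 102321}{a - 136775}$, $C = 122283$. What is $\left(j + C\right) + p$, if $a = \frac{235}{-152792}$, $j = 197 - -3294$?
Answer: $\frac{2628410990919498}{20898126035} \approx 1.2577 \cdot 10^{5}$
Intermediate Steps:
$j = 3491$ ($j = 197 + 3294 = 3491$)
$a = - \frac{235}{152792}$ ($a = 235 \left(- \frac{1}{152792}\right) = - \frac{235}{152792} \approx -0.001538$)
$p = - \frac{29913006592}{20898126035}$ ($p = \frac{93455 + 102321}{- \frac{235}{152792} - 136775} = \frac{195776}{- \frac{20898126035}{152792}} = 195776 \left(- \frac{152792}{20898126035}\right) = - \frac{29913006592}{20898126035} \approx -1.4314$)
$\left(j + C\right) + p = \left(3491 + 122283\right) - \frac{29913006592}{20898126035} = 125774 - \frac{29913006592}{20898126035} = \frac{2628410990919498}{20898126035}$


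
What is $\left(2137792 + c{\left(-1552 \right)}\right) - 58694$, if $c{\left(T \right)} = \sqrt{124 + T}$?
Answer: $2079098 + 2 i \sqrt{357} \approx 2.0791 \cdot 10^{6} + 37.789 i$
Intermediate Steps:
$\left(2137792 + c{\left(-1552 \right)}\right) - 58694 = \left(2137792 + \sqrt{124 - 1552}\right) - 58694 = \left(2137792 + \sqrt{-1428}\right) - 58694 = \left(2137792 + 2 i \sqrt{357}\right) - 58694 = 2079098 + 2 i \sqrt{357}$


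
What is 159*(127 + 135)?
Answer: 41658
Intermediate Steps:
159*(127 + 135) = 159*262 = 41658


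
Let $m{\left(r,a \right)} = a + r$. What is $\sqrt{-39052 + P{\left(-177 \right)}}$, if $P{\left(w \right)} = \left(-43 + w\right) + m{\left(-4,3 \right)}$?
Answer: $i \sqrt{39273} \approx 198.17 i$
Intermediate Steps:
$P{\left(w \right)} = -44 + w$ ($P{\left(w \right)} = \left(-43 + w\right) + \left(3 - 4\right) = \left(-43 + w\right) - 1 = -44 + w$)
$\sqrt{-39052 + P{\left(-177 \right)}} = \sqrt{-39052 - 221} = \sqrt{-39273} = i \sqrt{39273}$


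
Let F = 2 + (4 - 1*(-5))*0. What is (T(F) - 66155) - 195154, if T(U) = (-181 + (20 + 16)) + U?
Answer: -261452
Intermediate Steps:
F = 2 (F = 2 + (4 + 5)*0 = 2 + 9*0 = 2 + 0 = 2)
T(U) = -145 + U (T(U) = (-181 + 36) + U = -145 + U)
(T(F) - 66155) - 195154 = ((-145 + 2) - 66155) - 195154 = (-143 - 66155) - 195154 = -66298 - 195154 = -261452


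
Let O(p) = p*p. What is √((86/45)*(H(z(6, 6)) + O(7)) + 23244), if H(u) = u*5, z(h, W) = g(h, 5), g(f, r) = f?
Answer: √5263870/15 ≈ 152.95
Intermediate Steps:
z(h, W) = h
H(u) = 5*u
O(p) = p²
√((86/45)*(H(z(6, 6)) + O(7)) + 23244) = √((86/45)*(5*6 + 7²) + 23244) = √((86*(1/45))*(30 + 49) + 23244) = √((86/45)*79 + 23244) = √(6794/45 + 23244) = √(1052774/45) = √5263870/15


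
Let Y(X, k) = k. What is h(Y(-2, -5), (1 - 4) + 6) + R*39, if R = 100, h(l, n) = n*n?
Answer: 3909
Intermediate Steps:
h(l, n) = n²
h(Y(-2, -5), (1 - 4) + 6) + R*39 = ((1 - 4) + 6)² + 100*39 = (-3 + 6)² + 3900 = 3² + 3900 = 9 + 3900 = 3909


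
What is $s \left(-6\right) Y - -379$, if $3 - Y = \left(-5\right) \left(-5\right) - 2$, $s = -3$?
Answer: $19$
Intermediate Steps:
$Y = -20$ ($Y = 3 - \left(\left(-5\right) \left(-5\right) - 2\right) = 3 - \left(25 - 2\right) = 3 - 23 = -20$)
$s \left(-6\right) Y - -379 = \left(-3\right) \left(-6\right) \left(-20\right) - -379 = 18 \left(-20\right) + 379 = -360 + 379 = 19$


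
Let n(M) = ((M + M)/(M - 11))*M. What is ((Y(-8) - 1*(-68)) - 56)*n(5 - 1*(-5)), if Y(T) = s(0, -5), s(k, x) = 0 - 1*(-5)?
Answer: -3400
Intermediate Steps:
s(k, x) = 5 (s(k, x) = 0 + 5 = 5)
Y(T) = 5
n(M) = 2*M**2/(-11 + M) (n(M) = ((2*M)/(-11 + M))*M = (2*M/(-11 + M))*M = 2*M**2/(-11 + M))
((Y(-8) - 1*(-68)) - 56)*n(5 - 1*(-5)) = ((5 - 1*(-68)) - 56)*(2*(5 - 1*(-5))**2/(-11 + (5 - 1*(-5)))) = ((5 + 68) - 56)*(2*(5 + 5)**2/(-11 + (5 + 5))) = (73 - 56)*(2*10**2/(-11 + 10)) = 17*(2*100/(-1)) = 17*(2*100*(-1)) = 17*(-200) = -3400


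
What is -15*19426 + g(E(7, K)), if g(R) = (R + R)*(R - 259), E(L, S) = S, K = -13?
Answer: -284318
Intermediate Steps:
g(R) = 2*R*(-259 + R) (g(R) = (2*R)*(-259 + R) = 2*R*(-259 + R))
-15*19426 + g(E(7, K)) = -15*19426 + 2*(-13)*(-259 - 13) = -291390 + 2*(-13)*(-272) = -291390 + 7072 = -284318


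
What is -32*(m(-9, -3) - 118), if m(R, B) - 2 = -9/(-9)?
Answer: 3680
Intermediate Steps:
m(R, B) = 3 (m(R, B) = 2 - 9/(-9) = 2 - 9*(-⅑) = 2 + 1 = 3)
-32*(m(-9, -3) - 118) = -32*(3 - 118) = -32*(-115) = 3680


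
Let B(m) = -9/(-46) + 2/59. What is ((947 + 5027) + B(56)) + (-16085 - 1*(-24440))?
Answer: 38889529/2714 ≈ 14329.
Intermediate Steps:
B(m) = 623/2714 (B(m) = -9*(-1/46) + 2*(1/59) = 9/46 + 2/59 = 623/2714)
((947 + 5027) + B(56)) + (-16085 - 1*(-24440)) = ((947 + 5027) + 623/2714) + (-16085 - 1*(-24440)) = (5974 + 623/2714) + (-16085 + 24440) = 16214059/2714 + 8355 = 38889529/2714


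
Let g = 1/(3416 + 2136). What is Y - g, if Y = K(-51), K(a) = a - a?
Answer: -1/5552 ≈ -0.00018012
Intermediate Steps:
K(a) = 0
Y = 0
g = 1/5552 ≈ 0.00018012
Y - g = 0 - 1*1/5552 = 0 - 1/5552 = -1/5552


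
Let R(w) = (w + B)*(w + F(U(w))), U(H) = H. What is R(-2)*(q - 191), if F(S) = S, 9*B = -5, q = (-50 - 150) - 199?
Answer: -54280/9 ≈ -6031.1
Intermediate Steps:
q = -399 (q = -200 - 199 = -399)
B = -5/9 (B = (⅑)*(-5) = -5/9 ≈ -0.55556)
R(w) = 2*w*(-5/9 + w) (R(w) = (w - 5/9)*(w + w) = (-5/9 + w)*(2*w) = 2*w*(-5/9 + w))
R(-2)*(q - 191) = ((2/9)*(-2)*(-5 + 9*(-2)))*(-399 - 191) = ((2/9)*(-2)*(-5 - 18))*(-590) = ((2/9)*(-2)*(-23))*(-590) = (92/9)*(-590) = -54280/9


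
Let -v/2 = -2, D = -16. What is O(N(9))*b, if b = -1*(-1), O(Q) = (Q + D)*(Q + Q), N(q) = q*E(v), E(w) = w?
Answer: 1440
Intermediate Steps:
v = 4 (v = -2*(-2) = 4)
N(q) = 4*q (N(q) = q*4 = 4*q)
O(Q) = 2*Q*(-16 + Q) (O(Q) = (Q - 16)*(Q + Q) = (-16 + Q)*(2*Q) = 2*Q*(-16 + Q))
b = 1
O(N(9))*b = (2*(4*9)*(-16 + 4*9))*1 = (2*36*(-16 + 36))*1 = (2*36*20)*1 = 1440*1 = 1440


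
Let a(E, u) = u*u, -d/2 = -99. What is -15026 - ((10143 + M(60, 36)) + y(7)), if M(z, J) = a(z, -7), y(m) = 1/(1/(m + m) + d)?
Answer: -69929528/2773 ≈ -25218.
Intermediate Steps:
d = 198 (d = -2*(-99) = 198)
a(E, u) = u**2
y(m) = 1/(198 + 1/(2*m)) (y(m) = 1/(1/(m + m) + 198) = 1/(1/(2*m) + 198) = 1/(198 + 1/(2*m)))
M(z, J) = 49 (M(z, J) = (-7)**2 = 49)
-15026 - ((10143 + M(60, 36)) + y(7)) = -15026 - ((10143 + 49) + 2*7/(1 + 396*7)) = -15026 - (10192 + 2*7/(1 + 2772)) = -15026 - (10192 + 2*7/2773) = -15026 - (10192 + 2*7*(1/2773)) = -15026 - (10192 + 14/2773) = -15026 - 1*28262430/2773 = -15026 - 28262430/2773 = -69929528/2773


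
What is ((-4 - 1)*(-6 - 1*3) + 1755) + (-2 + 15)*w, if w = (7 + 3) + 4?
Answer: 1982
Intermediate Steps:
w = 14 (w = 10 + 4 = 14)
((-4 - 1)*(-6 - 1*3) + 1755) + (-2 + 15)*w = ((-4 - 1)*(-6 - 1*3) + 1755) + (-2 + 15)*14 = (-5*(-6 - 3) + 1755) + 13*14 = (-5*(-9) + 1755) + 182 = (45 + 1755) + 182 = 1800 + 182 = 1982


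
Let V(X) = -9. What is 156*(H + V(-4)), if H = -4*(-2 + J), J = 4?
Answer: -2652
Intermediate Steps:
H = -8 (H = -4*(-2 + 4) = -4*2 = -8)
156*(H + V(-4)) = 156*(-8 - 9) = 156*(-17) = -2652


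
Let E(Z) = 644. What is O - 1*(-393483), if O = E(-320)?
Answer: 394127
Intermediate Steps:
O = 644
O - 1*(-393483) = 644 - 1*(-393483) = 644 + 393483 = 394127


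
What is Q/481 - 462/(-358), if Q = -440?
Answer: 32351/86099 ≈ 0.37574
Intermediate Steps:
Q/481 - 462/(-358) = -440/481 - 462/(-358) = -440*1/481 - 462*(-1/358) = -440/481 + 231/179 = 32351/86099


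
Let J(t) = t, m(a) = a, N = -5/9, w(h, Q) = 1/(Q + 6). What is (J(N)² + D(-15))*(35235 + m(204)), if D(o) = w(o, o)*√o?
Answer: 295325/27 - 11813*I*√15/3 ≈ 10938.0 - 15251.0*I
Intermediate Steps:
w(h, Q) = 1/(6 + Q)
N = -5/9 (N = -5*⅑ = -5/9 ≈ -0.55556)
D(o) = √o/(6 + o)
(J(N)² + D(-15))*(35235 + m(204)) = ((-5/9)² + √(-15)/(6 - 15))*(35235 + 204) = (25/81 + (I*√15)/(-9))*35439 = (25/81 + (I*√15)*(-⅑))*35439 = (25/81 - I*√15/9)*35439 = 295325/27 - 11813*I*√15/3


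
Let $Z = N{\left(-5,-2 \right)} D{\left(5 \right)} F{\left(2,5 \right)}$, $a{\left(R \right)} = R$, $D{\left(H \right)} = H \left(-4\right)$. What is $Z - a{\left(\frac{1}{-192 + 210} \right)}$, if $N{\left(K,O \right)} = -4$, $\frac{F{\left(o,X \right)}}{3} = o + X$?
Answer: $\frac{30239}{18} \approx 1679.9$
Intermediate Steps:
$F{\left(o,X \right)} = 3 X + 3 o$ ($F{\left(o,X \right)} = 3 \left(o + X\right) = 3 \left(X + o\right) = 3 X + 3 o$)
$D{\left(H \right)} = - 4 H$
$Z = 1680$ ($Z = - 4 \left(\left(-4\right) 5\right) \left(3 \cdot 5 + 3 \cdot 2\right) = \left(-4\right) \left(-20\right) \left(15 + 6\right) = 80 \cdot 21 = 1680$)
$Z - a{\left(\frac{1}{-192 + 210} \right)} = 1680 - \frac{1}{-192 + 210} = 1680 - \frac{1}{18} = \frac{30239}{18}$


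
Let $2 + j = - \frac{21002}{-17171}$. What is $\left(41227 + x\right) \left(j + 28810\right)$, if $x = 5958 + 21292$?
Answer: $\frac{33874419432090}{17171} \approx 1.9728 \cdot 10^{9}$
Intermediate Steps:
$x = 27250$
$j = - \frac{13340}{17171}$ ($j = -2 - \frac{21002}{-17171} = -2 - - \frac{21002}{17171} = -2 + \frac{21002}{17171} = - \frac{13340}{17171} \approx -0.77689$)
$\left(41227 + x\right) \left(j + 28810\right) = \left(41227 + 27250\right) \left(- \frac{13340}{17171} + 28810\right) = 68477 \cdot \frac{494683170}{17171} = \frac{33874419432090}{17171}$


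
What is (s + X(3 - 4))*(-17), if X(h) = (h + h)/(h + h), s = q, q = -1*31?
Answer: 510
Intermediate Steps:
q = -31
s = -31
X(h) = 1 (X(h) = (2*h)/((2*h)) = (2*h)*(1/(2*h)) = 1)
(s + X(3 - 4))*(-17) = (-31 + 1)*(-17) = -30*(-17) = 510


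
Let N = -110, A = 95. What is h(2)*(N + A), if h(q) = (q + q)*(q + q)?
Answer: -240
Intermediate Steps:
h(q) = 4*q² (h(q) = (2*q)*(2*q) = 4*q²)
h(2)*(N + A) = (4*2²)*(-110 + 95) = (4*4)*(-15) = 16*(-15) = -240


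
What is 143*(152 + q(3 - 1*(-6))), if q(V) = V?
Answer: 23023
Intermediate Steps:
143*(152 + q(3 - 1*(-6))) = 143*(152 + (3 - 1*(-6))) = 143*(152 + (3 + 6)) = 143*(152 + 9) = 143*161 = 23023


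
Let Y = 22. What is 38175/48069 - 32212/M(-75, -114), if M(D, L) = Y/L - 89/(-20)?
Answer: -588329724215/77759619 ≈ -7566.0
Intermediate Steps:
M(D, L) = 89/20 + 22/L (M(D, L) = 22/L - 89/(-20) = 22/L - 89*(-1/20) = 22/L + 89/20 = 89/20 + 22/L)
38175/48069 - 32212/M(-75, -114) = 38175/48069 - 32212/(89/20 + 22/(-114)) = 38175*(1/48069) - 32212/(89/20 + 22*(-1/114)) = 12725/16023 - 32212/(89/20 - 11/57) = 12725/16023 - 32212/4853/1140 = 12725/16023 - 32212*1140/4853 = 12725/16023 - 36721680/4853 = -588329724215/77759619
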